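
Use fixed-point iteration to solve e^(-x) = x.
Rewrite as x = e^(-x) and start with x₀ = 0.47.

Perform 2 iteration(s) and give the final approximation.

Equation: e^(-x) = x
Fixed-point form: x = e^(-x)
x₀ = 0.47

x_1 = g(0.470000) = 0.625002
x_2 = g(0.625002) = 0.535260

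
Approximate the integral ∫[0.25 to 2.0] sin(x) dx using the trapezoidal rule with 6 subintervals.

f(x) = sin(x)
a = 0.25, b = 2.0, n = 6
h = (b - a)/n = 0.291667

Trapezoidal rule: (h/2)[f(x₀) + 2f(x₁) + 2f(x₂) + ... + f(xₙ)]

x_0 = 0.2500, f(x_0) = 0.247404, coefficient = 1
x_1 = 0.5417, f(x_1) = 0.515565, coefficient = 2
x_2 = 0.8333, f(x_2) = 0.740177, coefficient = 2
x_3 = 1.1250, f(x_3) = 0.902268, coefficient = 2
x_4 = 1.4167, f(x_4) = 0.988146, coefficient = 2
x_5 = 1.7083, f(x_5) = 0.990557, coefficient = 2
x_6 = 2.0000, f(x_6) = 0.909297, coefficient = 1

I ≈ (0.291667/2) × 9.430124 = 1.375226
Exact value: 1.385059
Error: 0.009833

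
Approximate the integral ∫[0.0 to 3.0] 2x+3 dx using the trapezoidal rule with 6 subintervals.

f(x) = 2x+3
a = 0.0, b = 3.0, n = 6
h = (b - a)/n = 0.500000

Trapezoidal rule: (h/2)[f(x₀) + 2f(x₁) + 2f(x₂) + ... + f(xₙ)]

x_0 = 0.0000, f(x_0) = 3.000000, coefficient = 1
x_1 = 0.5000, f(x_1) = 4.000000, coefficient = 2
x_2 = 1.0000, f(x_2) = 5.000000, coefficient = 2
x_3 = 1.5000, f(x_3) = 6.000000, coefficient = 2
x_4 = 2.0000, f(x_4) = 7.000000, coefficient = 2
x_5 = 2.5000, f(x_5) = 8.000000, coefficient = 2
x_6 = 3.0000, f(x_6) = 9.000000, coefficient = 1

I ≈ (0.500000/2) × 72.000000 = 18.000000
Exact value: 18.000000
Error: 0.000000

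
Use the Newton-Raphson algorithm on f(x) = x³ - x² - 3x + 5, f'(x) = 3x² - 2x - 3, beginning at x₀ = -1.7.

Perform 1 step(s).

f(x) = x³ - x² - 3x + 5
f'(x) = 3x² - 2x - 3
x₀ = -1.7

Newton-Raphson formula: x_{n+1} = x_n - f(x_n)/f'(x_n)

Iteration 1:
  f(-1.700000) = 2.297000
  f'(-1.700000) = 9.070000
  x_1 = -1.700000 - 2.297000/9.070000 = -1.953252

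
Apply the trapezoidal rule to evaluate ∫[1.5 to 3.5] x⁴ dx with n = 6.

f(x) = x⁴
a = 1.5, b = 3.5, n = 6
h = (b - a)/n = 0.333333

Trapezoidal rule: (h/2)[f(x₀) + 2f(x₁) + 2f(x₂) + ... + f(xₙ)]

x_0 = 1.5000, f(x_0) = 5.062500, coefficient = 1
x_1 = 1.8333, f(x_1) = 11.297068, coefficient = 2
x_2 = 2.1667, f(x_2) = 22.037809, coefficient = 2
x_3 = 2.5000, f(x_3) = 39.062500, coefficient = 2
x_4 = 2.8333, f(x_4) = 64.445216, coefficient = 2
x_5 = 3.1667, f(x_5) = 100.556327, coefficient = 2
x_6 = 3.5000, f(x_6) = 150.062500, coefficient = 1

I ≈ (0.333333/2) × 629.922840 = 104.987140
Exact value: 103.525000
Error: 1.462140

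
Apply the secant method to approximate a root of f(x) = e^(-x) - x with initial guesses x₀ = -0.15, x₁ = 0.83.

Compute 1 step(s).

f(x) = e^(-x) - x
x₀ = -0.15, x₁ = 0.83

Secant formula: x_{n+1} = x_n - f(x_n)(x_n - x_{n-1})/(f(x_n) - f(x_{n-1}))

Iteration 1:
  f(-0.150000) = 1.311834
  f(0.830000) = -0.393951
  x_2 = 0.830000 - (-0.393951)×(0.830000 - (-0.150000))/(-0.393951 - 1.311834)
       = 0.603669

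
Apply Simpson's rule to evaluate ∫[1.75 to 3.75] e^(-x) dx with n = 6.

f(x) = e^(-x)
a = 1.75, b = 3.75, n = 6
h = (b - a)/n = 0.333333

Simpson's rule: (h/3)[f(x₀) + 4f(x₁) + 2f(x₂) + ... + f(xₙ)]

x_0 = 1.7500, f(x_0) = 0.173774, coefficient = 1
x_1 = 2.0833, f(x_1) = 0.124514, coefficient = 4
x_2 = 2.4167, f(x_2) = 0.089219, coefficient = 2
x_3 = 2.7500, f(x_3) = 0.063928, coefficient = 4
x_4 = 3.0833, f(x_4) = 0.045806, coefficient = 2
x_5 = 3.4167, f(x_5) = 0.032822, coefficient = 4
x_6 = 3.7500, f(x_6) = 0.023518, coefficient = 1

I ≈ (0.333333/3) × 1.352397 = 0.150266
Exact value: 0.150256
Error: 0.000010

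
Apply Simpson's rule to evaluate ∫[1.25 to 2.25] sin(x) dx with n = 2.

f(x) = sin(x)
a = 1.25, b = 2.25, n = 2
h = (b - a)/n = 0.500000

Simpson's rule: (h/3)[f(x₀) + 4f(x₁) + 2f(x₂) + ... + f(xₙ)]

x_0 = 1.2500, f(x_0) = 0.948985, coefficient = 1
x_1 = 1.7500, f(x_1) = 0.983986, coefficient = 4
x_2 = 2.2500, f(x_2) = 0.778073, coefficient = 1

I ≈ (0.500000/3) × 5.663002 = 0.943834
Exact value: 0.943496
Error: 0.000338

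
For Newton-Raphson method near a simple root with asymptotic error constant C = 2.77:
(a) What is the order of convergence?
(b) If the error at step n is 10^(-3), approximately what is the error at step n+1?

(a) Newton-Raphson has quadratic (order 2) convergence near simple roots.
    This means |e_{n+1}| ≈ C|e_n|².

(b) With |e_n| = 10^(-3) and C = 2.77:
    |e_{n+1}| ≈ 2.77 × (10^(-3))² = 2.77 × 10^(-6)

(a) 2 (quadratic); (b) |e_{n+1}| ≈ 2.770e-06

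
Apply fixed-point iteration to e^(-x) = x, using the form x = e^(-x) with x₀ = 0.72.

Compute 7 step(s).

Equation: e^(-x) = x
Fixed-point form: x = e^(-x)
x₀ = 0.72

x_1 = g(0.720000) = 0.486752
x_2 = g(0.486752) = 0.614619
x_3 = g(0.614619) = 0.540847
x_4 = g(0.540847) = 0.582255
x_5 = g(0.582255) = 0.558637
x_6 = g(0.558637) = 0.571988
x_7 = g(0.571988) = 0.564402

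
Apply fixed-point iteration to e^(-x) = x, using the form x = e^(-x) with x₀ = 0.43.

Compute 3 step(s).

Equation: e^(-x) = x
Fixed-point form: x = e^(-x)
x₀ = 0.43

x_1 = g(0.430000) = 0.650509
x_2 = g(0.650509) = 0.521780
x_3 = g(0.521780) = 0.593463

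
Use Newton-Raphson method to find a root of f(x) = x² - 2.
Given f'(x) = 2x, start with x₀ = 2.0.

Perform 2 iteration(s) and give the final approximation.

f(x) = x² - 2
f'(x) = 2x
x₀ = 2.0

Newton-Raphson formula: x_{n+1} = x_n - f(x_n)/f'(x_n)

Iteration 1:
  f(2.000000) = 2.000000
  f'(2.000000) = 4.000000
  x_1 = 2.000000 - 2.000000/4.000000 = 1.500000
Iteration 2:
  f(1.500000) = 0.250000
  f'(1.500000) = 3.000000
  x_2 = 1.500000 - 0.250000/3.000000 = 1.416667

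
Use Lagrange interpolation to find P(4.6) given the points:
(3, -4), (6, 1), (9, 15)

Lagrange interpolation formula:
P(x) = Σ yᵢ × Lᵢ(x)
where Lᵢ(x) = Π_{j≠i} (x - xⱼ)/(xᵢ - xⱼ)

L_0(4.6) = (4.6 - 6)/(3 - 6) × (4.6 - 9)/(3 - 9) = 0.342222
L_1(4.6) = (4.6 - 3)/(6 - 3) × (4.6 - 9)/(6 - 9) = 0.782222
L_2(4.6) = (4.6 - 3)/(9 - 3) × (4.6 - 6)/(9 - 6) = -0.124444

P(4.6) = (-4)×L_0(4.6) + 1×L_1(4.6) + 15×L_2(4.6)
P(4.6) = -2.453333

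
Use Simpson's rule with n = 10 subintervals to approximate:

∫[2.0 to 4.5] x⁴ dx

f(x) = x⁴
a = 2.0, b = 4.5, n = 10
h = (b - a)/n = 0.250000

Simpson's rule: (h/3)[f(x₀) + 4f(x₁) + 2f(x₂) + ... + f(xₙ)]

x_0 = 2.0000, f(x_0) = 16.000000, coefficient = 1
x_1 = 2.2500, f(x_1) = 25.628906, coefficient = 4
x_2 = 2.5000, f(x_2) = 39.062500, coefficient = 2
x_3 = 2.7500, f(x_3) = 57.191406, coefficient = 4
x_4 = 3.0000, f(x_4) = 81.000000, coefficient = 2
x_5 = 3.2500, f(x_5) = 111.566406, coefficient = 4
x_6 = 3.5000, f(x_6) = 150.062500, coefficient = 2
x_7 = 3.7500, f(x_7) = 197.753906, coefficient = 4
x_8 = 4.0000, f(x_8) = 256.000000, coefficient = 2
x_9 = 4.2500, f(x_9) = 326.253906, coefficient = 4
x_10 = 4.5000, f(x_10) = 410.062500, coefficient = 1

I ≈ (0.250000/3) × 4351.890625 = 362.657552
Exact value: 362.656250
Error: 0.001302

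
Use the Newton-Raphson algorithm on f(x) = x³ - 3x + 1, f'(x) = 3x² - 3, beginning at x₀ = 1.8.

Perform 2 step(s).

f(x) = x³ - 3x + 1
f'(x) = 3x² - 3
x₀ = 1.8

Newton-Raphson formula: x_{n+1} = x_n - f(x_n)/f'(x_n)

Iteration 1:
  f(1.800000) = 1.432000
  f'(1.800000) = 6.720000
  x_1 = 1.800000 - 1.432000/6.720000 = 1.586905
Iteration 2:
  f(1.586905) = 0.235535
  f'(1.586905) = 4.554800
  x_2 = 1.586905 - 0.235535/4.554800 = 1.535193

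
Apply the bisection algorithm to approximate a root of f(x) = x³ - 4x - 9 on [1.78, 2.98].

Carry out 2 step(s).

f(x) = x³ - 4x - 9
Initial interval: [1.78, 2.98]

Iteration 1:
  c_1 = (1.780000 + 2.980000)/2 = 2.380000
  f(c_1) = f(2.380000) = -5.038728
  f(a) × f(c) ≥ 0, new interval: [2.380000, 2.980000]
Iteration 2:
  c_2 = (2.380000 + 2.980000)/2 = 2.680000
  f(c_2) = f(2.680000) = -0.471168
  f(a) × f(c) ≥ 0, new interval: [2.680000, 2.980000]

After 2 iteration(s), the approximation is c_2 = 2.680000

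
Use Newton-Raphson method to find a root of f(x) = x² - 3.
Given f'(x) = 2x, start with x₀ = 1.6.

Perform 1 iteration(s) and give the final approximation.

f(x) = x² - 3
f'(x) = 2x
x₀ = 1.6

Newton-Raphson formula: x_{n+1} = x_n - f(x_n)/f'(x_n)

Iteration 1:
  f(1.600000) = -0.440000
  f'(1.600000) = 3.200000
  x_1 = 1.600000 - (-0.440000)/3.200000 = 1.737500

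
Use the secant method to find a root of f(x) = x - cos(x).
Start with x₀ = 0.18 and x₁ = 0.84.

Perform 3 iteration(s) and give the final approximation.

f(x) = x - cos(x)
x₀ = 0.18, x₁ = 0.84

Secant formula: x_{n+1} = x_n - f(x_n)(x_n - x_{n-1})/(f(x_n) - f(x_{n-1}))

Iteration 1:
  f(0.180000) = -0.803844
  f(0.840000) = 0.172537
  x_2 = 0.840000 - 0.172537×(0.840000 - 0.180000)/(0.172537 - (-0.803844))
       = 0.723371
Iteration 2:
  f(0.840000) = 0.172537
  f(0.723371) = -0.026208
  x_3 = 0.723371 - (-0.026208)×(0.723371 - 0.840000)/(-0.026208 - 0.172537)
       = 0.738750
Iteration 3:
  f(0.723371) = -0.026208
  f(0.738750) = -0.000560
  x_4 = 0.738750 - (-0.000560)×(0.738750 - 0.723371)/(-0.000560 - (-0.026208))
       = 0.739086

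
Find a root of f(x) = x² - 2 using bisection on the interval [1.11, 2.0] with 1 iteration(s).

f(x) = x² - 2
Initial interval: [1.11, 2.0]

Iteration 1:
  c_1 = (1.110000 + 2.000000)/2 = 1.555000
  f(c_1) = f(1.555000) = 0.418025
  f(a) × f(c) < 0, new interval: [1.110000, 1.555000]

After 1 iteration(s), the approximation is c_1 = 1.555000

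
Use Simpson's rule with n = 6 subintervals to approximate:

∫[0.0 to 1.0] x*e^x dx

f(x) = x*e^x
a = 0.0, b = 1.0, n = 6
h = (b - a)/n = 0.166667

Simpson's rule: (h/3)[f(x₀) + 4f(x₁) + 2f(x₂) + ... + f(xₙ)]

x_0 = 0.0000, f(x_0) = 0.000000, coefficient = 1
x_1 = 0.1667, f(x_1) = 0.196893, coefficient = 4
x_2 = 0.3333, f(x_2) = 0.465204, coefficient = 2
x_3 = 0.5000, f(x_3) = 0.824361, coefficient = 4
x_4 = 0.6667, f(x_4) = 1.298489, coefficient = 2
x_5 = 0.8333, f(x_5) = 1.917480, coefficient = 4
x_6 = 1.0000, f(x_6) = 2.718282, coefficient = 1

I ≈ (0.166667/3) × 18.000605 = 1.000034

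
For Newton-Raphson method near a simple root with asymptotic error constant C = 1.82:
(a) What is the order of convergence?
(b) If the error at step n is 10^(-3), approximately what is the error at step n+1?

(a) Newton-Raphson has quadratic (order 2) convergence near simple roots.
    This means |e_{n+1}| ≈ C|e_n|².

(b) With |e_n| = 10^(-3) and C = 1.82:
    |e_{n+1}| ≈ 1.82 × (10^(-3))² = 1.82 × 10^(-6)

(a) 2 (quadratic); (b) |e_{n+1}| ≈ 1.820e-06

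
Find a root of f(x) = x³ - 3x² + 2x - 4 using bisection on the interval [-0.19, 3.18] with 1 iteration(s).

f(x) = x³ - 3x² + 2x - 4
Initial interval: [-0.19, 3.18]

Iteration 1:
  c_1 = (-0.190000 + 3.180000)/2 = 1.495000
  f(c_1) = f(1.495000) = -4.373713
  f(a) × f(c) ≥ 0, new interval: [1.495000, 3.180000]

After 1 iteration(s), the approximation is c_1 = 1.495000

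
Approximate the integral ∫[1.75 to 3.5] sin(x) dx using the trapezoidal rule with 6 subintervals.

f(x) = sin(x)
a = 1.75, b = 3.5, n = 6
h = (b - a)/n = 0.291667

Trapezoidal rule: (h/2)[f(x₀) + 2f(x₁) + 2f(x₂) + ... + f(xₙ)]

x_0 = 1.7500, f(x_0) = 0.983986, coefficient = 1
x_1 = 2.0417, f(x_1) = 0.891174, coefficient = 2
x_2 = 2.3333, f(x_2) = 0.723086, coefficient = 2
x_3 = 2.6250, f(x_3) = 0.493920, coefficient = 2
x_4 = 2.9167, f(x_4) = 0.223034, coefficient = 2
x_5 = 3.2083, f(x_5) = -0.066691, coefficient = 2
x_6 = 3.5000, f(x_6) = -0.350783, coefficient = 1

I ≈ (0.291667/2) × 5.162249 = 0.752828
Exact value: 0.758211
Error: 0.005383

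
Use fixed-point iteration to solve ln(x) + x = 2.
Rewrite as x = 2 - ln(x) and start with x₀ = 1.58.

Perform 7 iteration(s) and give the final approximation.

Equation: ln(x) + x = 2
Fixed-point form: x = 2 - ln(x)
x₀ = 1.58

x_1 = g(1.580000) = 1.542575
x_2 = g(1.542575) = 1.566547
x_3 = g(1.566547) = 1.551126
x_4 = g(1.551126) = 1.561019
x_5 = g(1.561019) = 1.554661
x_6 = g(1.554661) = 1.558742
x_7 = g(1.558742) = 1.556121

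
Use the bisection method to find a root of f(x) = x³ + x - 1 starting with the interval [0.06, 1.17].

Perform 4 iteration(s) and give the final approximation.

f(x) = x³ + x - 1
Initial interval: [0.06, 1.17]

Iteration 1:
  c_1 = (0.060000 + 1.170000)/2 = 0.615000
  f(c_1) = f(0.615000) = -0.152392
  f(a) × f(c) ≥ 0, new interval: [0.615000, 1.170000]
Iteration 2:
  c_2 = (0.615000 + 1.170000)/2 = 0.892500
  f(c_2) = f(0.892500) = 0.603426
  f(a) × f(c) < 0, new interval: [0.615000, 0.892500]
Iteration 3:
  c_3 = (0.615000 + 0.892500)/2 = 0.753750
  f(c_3) = f(0.753750) = 0.181985
  f(a) × f(c) < 0, new interval: [0.615000, 0.753750]
Iteration 4:
  c_4 = (0.615000 + 0.753750)/2 = 0.684375
  f(c_4) = f(0.684375) = 0.004915
  f(a) × f(c) < 0, new interval: [0.615000, 0.684375]

After 4 iteration(s), the approximation is c_4 = 0.684375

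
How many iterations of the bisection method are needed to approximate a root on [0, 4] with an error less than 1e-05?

We need (b-a)/2^n ≤ 1e-05
(4 - 0)/2^n ≤ 1e-05
4/2^n ≤ 1e-05
2^n ≥ 400000
n ≥ log₂(400000) = 18.61
n ≥ 19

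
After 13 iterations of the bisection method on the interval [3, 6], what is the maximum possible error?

Bisection error bound: |error| ≤ (b-a)/2^n
|error| ≤ (6 - 3)/2^13 = 3/2^13
|error| ≤ 0.0003662109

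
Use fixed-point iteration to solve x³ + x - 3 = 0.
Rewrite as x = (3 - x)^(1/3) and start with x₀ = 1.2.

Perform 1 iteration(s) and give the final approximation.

Equation: x³ + x - 3 = 0
Fixed-point form: x = (3 - x)^(1/3)
x₀ = 1.2

x_1 = g(1.200000) = 1.216440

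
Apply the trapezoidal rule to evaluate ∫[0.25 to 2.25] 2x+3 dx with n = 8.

f(x) = 2x+3
a = 0.25, b = 2.25, n = 8
h = (b - a)/n = 0.250000

Trapezoidal rule: (h/2)[f(x₀) + 2f(x₁) + 2f(x₂) + ... + f(xₙ)]

x_0 = 0.2500, f(x_0) = 3.500000, coefficient = 1
x_1 = 0.5000, f(x_1) = 4.000000, coefficient = 2
x_2 = 0.7500, f(x_2) = 4.500000, coefficient = 2
x_3 = 1.0000, f(x_3) = 5.000000, coefficient = 2
x_4 = 1.2500, f(x_4) = 5.500000, coefficient = 2
x_5 = 1.5000, f(x_5) = 6.000000, coefficient = 2
x_6 = 1.7500, f(x_6) = 6.500000, coefficient = 2
x_7 = 2.0000, f(x_7) = 7.000000, coefficient = 2
x_8 = 2.2500, f(x_8) = 7.500000, coefficient = 1

I ≈ (0.250000/2) × 88.000000 = 11.000000
Exact value: 11.000000
Error: 0.000000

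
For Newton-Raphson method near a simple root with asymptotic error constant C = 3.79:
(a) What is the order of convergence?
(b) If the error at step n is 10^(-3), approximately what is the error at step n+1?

(a) Newton-Raphson has quadratic (order 2) convergence near simple roots.
    This means |e_{n+1}| ≈ C|e_n|².

(b) With |e_n| = 10^(-3) and C = 3.79:
    |e_{n+1}| ≈ 3.79 × (10^(-3))² = 3.79 × 10^(-6)

(a) 2 (quadratic); (b) |e_{n+1}| ≈ 3.790e-06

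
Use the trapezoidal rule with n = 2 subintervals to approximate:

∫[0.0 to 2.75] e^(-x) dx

f(x) = e^(-x)
a = 0.0, b = 2.75, n = 2
h = (b - a)/n = 1.375000

Trapezoidal rule: (h/2)[f(x₀) + 2f(x₁) + 2f(x₂) + ... + f(xₙ)]

x_0 = 0.0000, f(x_0) = 1.000000, coefficient = 1
x_1 = 1.3750, f(x_1) = 0.252840, coefficient = 2
x_2 = 2.7500, f(x_2) = 0.063928, coefficient = 1

I ≈ (1.375000/2) × 1.569607 = 1.079105
Exact value: 0.936072
Error: 0.143033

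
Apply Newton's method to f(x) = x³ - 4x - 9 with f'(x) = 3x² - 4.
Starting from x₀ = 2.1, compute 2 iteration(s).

f(x) = x³ - 4x - 9
f'(x) = 3x² - 4
x₀ = 2.1

Newton-Raphson formula: x_{n+1} = x_n - f(x_n)/f'(x_n)

Iteration 1:
  f(2.100000) = -8.139000
  f'(2.100000) = 9.230000
  x_1 = 2.100000 - (-8.139000)/9.230000 = 2.981798
Iteration 2:
  f(2.981798) = 5.584341
  f'(2.981798) = 22.673367
  x_2 = 2.981798 - 5.584341/22.673367 = 2.735503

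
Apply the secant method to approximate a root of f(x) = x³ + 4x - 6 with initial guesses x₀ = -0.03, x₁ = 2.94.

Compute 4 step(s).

f(x) = x³ + 4x - 6
x₀ = -0.03, x₁ = 2.94

Secant formula: x_{n+1} = x_n - f(x_n)(x_n - x_{n-1})/(f(x_n) - f(x_{n-1}))

Iteration 1:
  f(-0.030000) = -6.120027
  f(2.940000) = 31.172184
  x_2 = 2.940000 - 31.172184×(2.940000 - (-0.030000))/(31.172184 - (-6.120027))
       = 0.457407
Iteration 2:
  f(2.940000) = 31.172184
  f(0.457407) = -4.074673
  x_3 = 0.457407 - (-4.074673)×(0.457407 - 2.940000)/(-4.074673 - 31.172184)
       = 0.744404
Iteration 3:
  f(0.457407) = -4.074673
  f(0.744404) = -2.609880
  x_4 = 0.744404 - (-2.609880)×(0.744404 - 0.457407)/(-2.609880 - (-4.074673))
       = 1.255759
Iteration 4:
  f(0.744404) = -2.609880
  f(1.255759) = 1.003281
  x_5 = 1.255759 - 1.003281×(1.255759 - 0.744404)/(1.003281 - (-2.609880))
       = 1.113769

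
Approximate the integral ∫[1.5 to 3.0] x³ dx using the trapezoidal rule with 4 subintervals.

f(x) = x³
a = 1.5, b = 3.0, n = 4
h = (b - a)/n = 0.375000

Trapezoidal rule: (h/2)[f(x₀) + 2f(x₁) + 2f(x₂) + ... + f(xₙ)]

x_0 = 1.5000, f(x_0) = 3.375000, coefficient = 1
x_1 = 1.8750, f(x_1) = 6.591797, coefficient = 2
x_2 = 2.2500, f(x_2) = 11.390625, coefficient = 2
x_3 = 2.6250, f(x_3) = 18.087891, coefficient = 2
x_4 = 3.0000, f(x_4) = 27.000000, coefficient = 1

I ≈ (0.375000/2) × 102.515625 = 19.221680
Exact value: 18.984375
Error: 0.237305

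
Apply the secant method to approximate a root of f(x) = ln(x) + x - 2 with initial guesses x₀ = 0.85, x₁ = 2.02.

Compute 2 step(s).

f(x) = ln(x) + x - 2
x₀ = 0.85, x₁ = 2.02

Secant formula: x_{n+1} = x_n - f(x_n)(x_n - x_{n-1})/(f(x_n) - f(x_{n-1}))

Iteration 1:
  f(0.850000) = -1.312519
  f(2.020000) = 0.723098
  x_2 = 2.020000 - 0.723098×(2.020000 - 0.850000)/(0.723098 - (-1.312519))
       = 1.604389
Iteration 2:
  f(2.020000) = 0.723098
  f(1.604389) = 0.077132
  x_3 = 1.604389 - 0.077132×(1.604389 - 2.020000)/(0.077132 - 0.723098)
       = 1.554763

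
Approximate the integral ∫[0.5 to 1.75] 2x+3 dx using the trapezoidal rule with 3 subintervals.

f(x) = 2x+3
a = 0.5, b = 1.75, n = 3
h = (b - a)/n = 0.416667

Trapezoidal rule: (h/2)[f(x₀) + 2f(x₁) + 2f(x₂) + ... + f(xₙ)]

x_0 = 0.5000, f(x_0) = 4.000000, coefficient = 1
x_1 = 0.9167, f(x_1) = 4.833333, coefficient = 2
x_2 = 1.3333, f(x_2) = 5.666667, coefficient = 2
x_3 = 1.7500, f(x_3) = 6.500000, coefficient = 1

I ≈ (0.416667/2) × 31.500000 = 6.562500
Exact value: 6.562500
Error: 0.000000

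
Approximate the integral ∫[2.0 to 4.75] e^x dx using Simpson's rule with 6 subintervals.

f(x) = e^x
a = 2.0, b = 4.75, n = 6
h = (b - a)/n = 0.458333

Simpson's rule: (h/3)[f(x₀) + 4f(x₁) + 2f(x₂) + ... + f(xₙ)]

x_0 = 2.0000, f(x_0) = 7.389056, coefficient = 1
x_1 = 2.4583, f(x_1) = 11.685320, coefficient = 4
x_2 = 2.9167, f(x_2) = 18.479586, coefficient = 2
x_3 = 3.3750, f(x_3) = 29.224284, coefficient = 4
x_4 = 3.8333, f(x_4) = 46.216336, coefficient = 2
x_5 = 4.2917, f(x_5) = 73.088181, coefficient = 4
x_6 = 4.7500, f(x_6) = 115.584285, coefficient = 1

I ≈ (0.458333/3) × 708.356322 = 108.221105
Exact value: 108.195228
Error: 0.025876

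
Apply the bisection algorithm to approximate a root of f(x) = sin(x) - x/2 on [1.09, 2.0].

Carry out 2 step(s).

f(x) = sin(x) - x/2
Initial interval: [1.09, 2.0]

Iteration 1:
  c_1 = (1.090000 + 2.000000)/2 = 1.545000
  f(c_1) = f(1.545000) = 0.227167
  f(a) × f(c) ≥ 0, new interval: [1.545000, 2.000000]
Iteration 2:
  c_2 = (1.545000 + 2.000000)/2 = 1.772500
  f(c_2) = f(1.772500) = 0.093477
  f(a) × f(c) ≥ 0, new interval: [1.772500, 2.000000]

After 2 iteration(s), the approximation is c_2 = 1.772500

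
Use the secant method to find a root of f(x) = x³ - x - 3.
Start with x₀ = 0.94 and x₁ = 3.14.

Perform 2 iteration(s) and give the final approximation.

f(x) = x³ - x - 3
x₀ = 0.94, x₁ = 3.14

Secant formula: x_{n+1} = x_n - f(x_n)(x_n - x_{n-1})/(f(x_n) - f(x_{n-1}))

Iteration 1:
  f(0.940000) = -3.109416
  f(3.140000) = 24.819144
  x_2 = 3.140000 - 24.819144×(3.140000 - 0.940000)/(24.819144 - (-3.109416))
       = 1.184936
Iteration 2:
  f(3.140000) = 24.819144
  f(1.184936) = -2.521198
  x_3 = 1.184936 - (-2.521198)×(1.184936 - 3.140000)/(-2.521198 - 24.819144)
       = 1.365223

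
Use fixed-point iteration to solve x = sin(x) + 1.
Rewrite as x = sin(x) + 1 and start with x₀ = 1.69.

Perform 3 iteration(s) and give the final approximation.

Equation: x = sin(x) + 1
Fixed-point form: x = sin(x) + 1
x₀ = 1.69

x_1 = g(1.690000) = 1.992904
x_2 = g(1.992904) = 1.912228
x_3 = g(1.912228) = 1.942276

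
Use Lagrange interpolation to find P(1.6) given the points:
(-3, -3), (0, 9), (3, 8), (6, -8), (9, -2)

Lagrange interpolation formula:
P(x) = Σ yᵢ × Lᵢ(x)
where Lᵢ(x) = Π_{j≠i} (x - xⱼ)/(xᵢ - xⱼ)

L_0(1.6) = (1.6 - 0)/(-3 - 0) × (1.6 - 3)/(-3 - 3) × (1.6 - 6)/(-3 - 6) × (1.6 - 9)/(-3 - 9) = -0.037518
L_1(1.6) = (1.6 - (-3))/(0 - (-3)) × (1.6 - 3)/(0 - 3) × (1.6 - 6)/(0 - 6) × (1.6 - 9)/(0 - 9) = 0.431453
L_2(1.6) = (1.6 - (-3))/(3 - (-3)) × (1.6 - 0)/(3 - 0) × (1.6 - 6)/(3 - 6) × (1.6 - 9)/(3 - 9) = 0.739635
L_3(1.6) = (1.6 - (-3))/(6 - (-3)) × (1.6 - 0)/(6 - 0) × (1.6 - 3)/(6 - 3) × (1.6 - 9)/(6 - 9) = -0.156892
L_4(1.6) = (1.6 - (-3))/(9 - (-3)) × (1.6 - 0)/(9 - 0) × (1.6 - 3)/(9 - 3) × (1.6 - 6)/(9 - 6) = 0.023322

P(1.6) = (-3)×L_0(1.6) + 9×L_1(1.6) + 8×L_2(1.6) + (-8)×L_3(1.6) + (-2)×L_4(1.6)
P(1.6) = 11.121205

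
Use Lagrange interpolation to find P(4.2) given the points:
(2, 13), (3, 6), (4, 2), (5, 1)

Lagrange interpolation formula:
P(x) = Σ yᵢ × Lᵢ(x)
where Lᵢ(x) = Π_{j≠i} (x - xⱼ)/(xᵢ - xⱼ)

L_0(4.2) = (4.2 - 3)/(2 - 3) × (4.2 - 4)/(2 - 4) × (4.2 - 5)/(2 - 5) = 0.032000
L_1(4.2) = (4.2 - 2)/(3 - 2) × (4.2 - 4)/(3 - 4) × (4.2 - 5)/(3 - 5) = -0.176000
L_2(4.2) = (4.2 - 2)/(4 - 2) × (4.2 - 3)/(4 - 3) × (4.2 - 5)/(4 - 5) = 1.056000
L_3(4.2) = (4.2 - 2)/(5 - 2) × (4.2 - 3)/(5 - 3) × (4.2 - 4)/(5 - 4) = 0.088000

P(4.2) = 13×L_0(4.2) + 6×L_1(4.2) + 2×L_2(4.2) + 1×L_3(4.2)
P(4.2) = 1.560000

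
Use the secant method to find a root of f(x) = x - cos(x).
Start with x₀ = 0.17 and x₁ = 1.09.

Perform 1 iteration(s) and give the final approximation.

f(x) = x - cos(x)
x₀ = 0.17, x₁ = 1.09

Secant formula: x_{n+1} = x_n - f(x_n)(x_n - x_{n-1})/(f(x_n) - f(x_{n-1}))

Iteration 1:
  f(0.170000) = -0.815585
  f(1.090000) = 0.627515
  x_2 = 1.090000 - 0.627515×(1.090000 - 0.170000)/(0.627515 - (-0.815585))
       = 0.689949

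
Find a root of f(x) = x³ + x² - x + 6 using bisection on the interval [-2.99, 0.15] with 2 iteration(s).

f(x) = x³ + x² - x + 6
Initial interval: [-2.99, 0.15]

Iteration 1:
  c_1 = (-2.990000 + 0.150000)/2 = -1.420000
  f(c_1) = f(-1.420000) = 6.573112
  f(a) × f(c) < 0, new interval: [-2.990000, -1.420000]
Iteration 2:
  c_2 = (-2.990000 + (-1.420000))/2 = -2.205000
  f(c_2) = f(-2.205000) = 2.346260
  f(a) × f(c) < 0, new interval: [-2.990000, -2.205000]

After 2 iteration(s), the approximation is c_2 = -2.205000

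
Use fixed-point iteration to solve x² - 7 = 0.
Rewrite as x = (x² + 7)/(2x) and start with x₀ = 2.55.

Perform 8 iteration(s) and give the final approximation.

Equation: x² - 7 = 0
Fixed-point form: x = (x² + 7)/(2x)
x₀ = 2.55

x_1 = g(2.550000) = 2.647549
x_2 = g(2.647549) = 2.645752
x_3 = g(2.645752) = 2.645751
x_4 = g(2.645751) = 2.645751
x_5 = g(2.645751) = 2.645751
x_6 = g(2.645751) = 2.645751
x_7 = g(2.645751) = 2.645751
x_8 = g(2.645751) = 2.645751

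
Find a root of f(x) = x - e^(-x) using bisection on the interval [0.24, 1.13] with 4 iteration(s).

f(x) = x - e^(-x)
Initial interval: [0.24, 1.13]

Iteration 1:
  c_1 = (0.240000 + 1.130000)/2 = 0.685000
  f(c_1) = f(0.685000) = 0.180910
  f(a) × f(c) < 0, new interval: [0.240000, 0.685000]
Iteration 2:
  c_2 = (0.240000 + 0.685000)/2 = 0.462500
  f(c_2) = f(0.462500) = -0.167207
  f(a) × f(c) ≥ 0, new interval: [0.462500, 0.685000]
Iteration 3:
  c_3 = (0.462500 + 0.685000)/2 = 0.573750
  f(c_3) = f(0.573750) = 0.010341
  f(a) × f(c) < 0, new interval: [0.462500, 0.573750]
Iteration 4:
  c_4 = (0.462500 + 0.573750)/2 = 0.518125
  f(c_4) = f(0.518125) = -0.077511
  f(a) × f(c) ≥ 0, new interval: [0.518125, 0.573750]

After 4 iteration(s), the approximation is c_4 = 0.518125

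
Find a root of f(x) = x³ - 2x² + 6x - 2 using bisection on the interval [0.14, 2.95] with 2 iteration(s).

f(x) = x³ - 2x² + 6x - 2
Initial interval: [0.14, 2.95]

Iteration 1:
  c_1 = (0.140000 + 2.950000)/2 = 1.545000
  f(c_1) = f(1.545000) = 6.183904
  f(a) × f(c) < 0, new interval: [0.140000, 1.545000]
Iteration 2:
  c_2 = (0.140000 + 1.545000)/2 = 0.842500
  f(c_2) = f(0.842500) = 2.233399
  f(a) × f(c) < 0, new interval: [0.140000, 0.842500]

After 2 iteration(s), the approximation is c_2 = 0.842500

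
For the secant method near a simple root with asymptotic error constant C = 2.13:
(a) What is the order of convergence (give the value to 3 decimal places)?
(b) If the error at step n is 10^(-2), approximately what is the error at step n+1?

(a) Secant method has superlinear convergence with order φ = (1+√5)/2 ≈ 1.618.
    This means |e_{n+1}| ≈ C|e_n|^1.618.

(b) With |e_n| = 10^(-2) and C = 2.13:
    |e_{n+1}| ≈ 2.13 × (10^(-2))^1.618 = 2.13 × 10^(-3.24)

(a) ≈ 1.618 (golden ratio); (b) |e_{n+1}| ≈ 1.237e-03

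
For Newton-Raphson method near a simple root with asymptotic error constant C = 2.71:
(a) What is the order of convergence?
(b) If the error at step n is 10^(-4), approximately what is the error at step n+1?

(a) Newton-Raphson has quadratic (order 2) convergence near simple roots.
    This means |e_{n+1}| ≈ C|e_n|².

(b) With |e_n| = 10^(-4) and C = 2.71:
    |e_{n+1}| ≈ 2.71 × (10^(-4))² = 2.71 × 10^(-8)

(a) 2 (quadratic); (b) |e_{n+1}| ≈ 2.710e-08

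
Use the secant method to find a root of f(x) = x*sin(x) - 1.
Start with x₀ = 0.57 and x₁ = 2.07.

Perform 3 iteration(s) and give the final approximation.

f(x) = x*sin(x) - 1
x₀ = 0.57, x₁ = 2.07

Secant formula: x_{n+1} = x_n - f(x_n)(x_n - x_{n-1})/(f(x_n) - f(x_{n-1}))

Iteration 1:
  f(0.570000) = -0.692410
  f(2.070000) = 0.817386
  x_2 = 2.070000 - 0.817386×(2.070000 - 0.570000)/(0.817386 - (-0.692410))
       = 1.257917
Iteration 2:
  f(2.070000) = 0.817386
  f(1.257917) = 0.196847
  x_3 = 1.257917 - 0.196847×(1.257917 - 2.070000)/(0.196847 - 0.817386)
       = 1.000308
Iteration 3:
  f(1.257917) = 0.196847
  f(1.000308) = -0.158103
  x_4 = 1.000308 - (-0.158103)×(1.000308 - 1.257917)/(-0.158103 - 0.196847)
       = 1.115053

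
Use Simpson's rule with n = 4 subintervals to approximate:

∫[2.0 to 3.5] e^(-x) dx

f(x) = e^(-x)
a = 2.0, b = 3.5, n = 4
h = (b - a)/n = 0.375000

Simpson's rule: (h/3)[f(x₀) + 4f(x₁) + 2f(x₂) + ... + f(xₙ)]

x_0 = 2.0000, f(x_0) = 0.135335, coefficient = 1
x_1 = 2.3750, f(x_1) = 0.093014, coefficient = 4
x_2 = 2.7500, f(x_2) = 0.063928, coefficient = 2
x_3 = 3.1250, f(x_3) = 0.043937, coefficient = 4
x_4 = 3.5000, f(x_4) = 0.030197, coefficient = 1

I ≈ (0.375000/3) × 0.841194 = 0.105149
Exact value: 0.105138
Error: 0.000011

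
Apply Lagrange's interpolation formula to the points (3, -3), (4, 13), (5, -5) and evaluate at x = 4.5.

Lagrange interpolation formula:
P(x) = Σ yᵢ × Lᵢ(x)
where Lᵢ(x) = Π_{j≠i} (x - xⱼ)/(xᵢ - xⱼ)

L_0(4.5) = (4.5 - 4)/(3 - 4) × (4.5 - 5)/(3 - 5) = -0.125000
L_1(4.5) = (4.5 - 3)/(4 - 3) × (4.5 - 5)/(4 - 5) = 0.750000
L_2(4.5) = (4.5 - 3)/(5 - 3) × (4.5 - 4)/(5 - 4) = 0.375000

P(4.5) = (-3)×L_0(4.5) + 13×L_1(4.5) + (-5)×L_2(4.5)
P(4.5) = 8.250000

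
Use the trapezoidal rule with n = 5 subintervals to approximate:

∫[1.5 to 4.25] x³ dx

f(x) = x³
a = 1.5, b = 4.25, n = 5
h = (b - a)/n = 0.550000

Trapezoidal rule: (h/2)[f(x₀) + 2f(x₁) + 2f(x₂) + ... + f(xₙ)]

x_0 = 1.5000, f(x_0) = 3.375000, coefficient = 1
x_1 = 2.0500, f(x_1) = 8.615125, coefficient = 2
x_2 = 2.6000, f(x_2) = 17.576000, coefficient = 2
x_3 = 3.1500, f(x_3) = 31.255875, coefficient = 2
x_4 = 3.7000, f(x_4) = 50.653000, coefficient = 2
x_5 = 4.2500, f(x_5) = 76.765625, coefficient = 1

I ≈ (0.550000/2) × 296.340625 = 81.493672
Exact value: 80.297852
Error: 1.195820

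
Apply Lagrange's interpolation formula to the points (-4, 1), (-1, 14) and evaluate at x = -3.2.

Lagrange interpolation formula:
P(x) = Σ yᵢ × Lᵢ(x)
where Lᵢ(x) = Π_{j≠i} (x - xⱼ)/(xᵢ - xⱼ)

L_0(-3.2) = (-3.2 - (-1))/(-4 - (-1)) = 0.733333
L_1(-3.2) = (-3.2 - (-4))/(-1 - (-4)) = 0.266667

P(-3.2) = 1×L_0(-3.2) + 14×L_1(-3.2)
P(-3.2) = 4.466667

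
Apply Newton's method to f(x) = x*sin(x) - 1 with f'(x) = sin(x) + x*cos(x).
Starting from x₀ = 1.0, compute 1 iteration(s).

f(x) = x*sin(x) - 1
f'(x) = sin(x) + x*cos(x)
x₀ = 1.0

Newton-Raphson formula: x_{n+1} = x_n - f(x_n)/f'(x_n)

Iteration 1:
  f(1.000000) = -0.158529
  f'(1.000000) = 1.381773
  x_1 = 1.000000 - (-0.158529)/1.381773 = 1.114729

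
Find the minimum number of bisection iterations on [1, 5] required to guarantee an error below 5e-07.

We need (b-a)/2^n ≤ 5e-07
(5 - 1)/2^n ≤ 5e-07
4/2^n ≤ 5e-07
2^n ≥ 8000000
n ≥ log₂(8000000) = 22.93
n ≥ 23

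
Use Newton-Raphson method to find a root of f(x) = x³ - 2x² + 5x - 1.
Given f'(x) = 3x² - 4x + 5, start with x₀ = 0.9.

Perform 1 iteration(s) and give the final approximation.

f(x) = x³ - 2x² + 5x - 1
f'(x) = 3x² - 4x + 5
x₀ = 0.9

Newton-Raphson formula: x_{n+1} = x_n - f(x_n)/f'(x_n)

Iteration 1:
  f(0.900000) = 2.609000
  f'(0.900000) = 3.830000
  x_1 = 0.900000 - 2.609000/3.830000 = 0.218799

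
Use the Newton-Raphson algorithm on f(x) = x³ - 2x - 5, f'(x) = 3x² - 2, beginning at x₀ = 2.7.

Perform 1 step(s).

f(x) = x³ - 2x - 5
f'(x) = 3x² - 2
x₀ = 2.7

Newton-Raphson formula: x_{n+1} = x_n - f(x_n)/f'(x_n)

Iteration 1:
  f(2.700000) = 9.283000
  f'(2.700000) = 19.870000
  x_1 = 2.700000 - 9.283000/19.870000 = 2.232813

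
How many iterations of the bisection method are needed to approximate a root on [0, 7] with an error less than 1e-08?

We need (b-a)/2^n ≤ 1e-08
(7 - 0)/2^n ≤ 1e-08
7/2^n ≤ 1e-08
2^n ≥ 700000000
n ≥ log₂(700000000) = 29.38
n ≥ 30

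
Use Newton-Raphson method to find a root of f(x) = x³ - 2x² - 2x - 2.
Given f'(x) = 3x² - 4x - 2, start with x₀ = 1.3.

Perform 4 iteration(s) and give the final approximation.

f(x) = x³ - 2x² - 2x - 2
f'(x) = 3x² - 4x - 2
x₀ = 1.3

Newton-Raphson formula: x_{n+1} = x_n - f(x_n)/f'(x_n)

Iteration 1:
  f(1.300000) = -5.783000
  f'(1.300000) = -2.130000
  x_1 = 1.300000 - (-5.783000)/(-2.130000) = -1.415023
Iteration 2:
  f(-1.415023) = -6.007825
  f'(-1.415023) = 9.666968
  x_2 = -1.415023 - (-6.007825)/9.666968 = -0.793544
Iteration 3:
  f(-0.793544) = -2.172039
  f'(-0.793544) = 3.063310
  x_3 = -0.793544 - (-2.172039)/3.063310 = -0.084494
Iteration 4:
  f(-0.084494) = -1.845894
  f'(-0.084494) = -1.640607
  x_4 = -0.084494 - (-1.845894)/(-1.640607) = -1.209622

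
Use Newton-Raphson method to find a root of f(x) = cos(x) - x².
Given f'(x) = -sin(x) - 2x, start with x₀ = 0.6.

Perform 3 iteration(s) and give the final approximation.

f(x) = cos(x) - x²
f'(x) = -sin(x) - 2x
x₀ = 0.6

Newton-Raphson formula: x_{n+1} = x_n - f(x_n)/f'(x_n)

Iteration 1:
  f(0.600000) = 0.465336
  f'(0.600000) = -1.764642
  x_1 = 0.600000 - 0.465336/(-1.764642) = 0.863700
Iteration 2:
  f(0.863700) = -0.096348
  f'(0.863700) = -2.487650
  x_2 = 0.863700 - (-0.096348)/(-2.487650) = 0.824969
Iteration 3:
  f(0.824969) = -0.001995
  f'(0.824969) = -2.384465
  x_3 = 0.824969 - (-0.001995)/(-2.384465) = 0.824133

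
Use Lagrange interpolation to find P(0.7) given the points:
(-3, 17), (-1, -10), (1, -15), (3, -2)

Lagrange interpolation formula:
P(x) = Σ yᵢ × Lᵢ(x)
where Lᵢ(x) = Π_{j≠i} (x - xⱼ)/(xᵢ - xⱼ)

L_0(0.7) = (0.7 - (-1))/(-3 - (-1)) × (0.7 - 1)/(-3 - 1) × (0.7 - 3)/(-3 - 3) = -0.024437
L_1(0.7) = (0.7 - (-3))/(-1 - (-3)) × (0.7 - 1)/(-1 - 1) × (0.7 - 3)/(-1 - 3) = 0.159563
L_2(0.7) = (0.7 - (-3))/(1 - (-3)) × (0.7 - (-1))/(1 - (-1)) × (0.7 - 3)/(1 - 3) = 0.904187
L_3(0.7) = (0.7 - (-3))/(3 - (-3)) × (0.7 - (-1))/(3 - (-1)) × (0.7 - 1)/(3 - 1) = -0.039313

P(0.7) = 17×L_0(0.7) + (-10)×L_1(0.7) + (-15)×L_2(0.7) + (-2)×L_3(0.7)
P(0.7) = -15.495250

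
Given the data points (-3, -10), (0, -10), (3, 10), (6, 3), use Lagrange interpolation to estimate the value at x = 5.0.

Lagrange interpolation formula:
P(x) = Σ yᵢ × Lᵢ(x)
where Lᵢ(x) = Π_{j≠i} (x - xⱼ)/(xᵢ - xⱼ)

L_0(5.0) = (5.0 - 0)/(-3 - 0) × (5.0 - 3)/(-3 - 3) × (5.0 - 6)/(-3 - 6) = 0.061728
L_1(5.0) = (5.0 - (-3))/(0 - (-3)) × (5.0 - 3)/(0 - 3) × (5.0 - 6)/(0 - 6) = -0.296296
L_2(5.0) = (5.0 - (-3))/(3 - (-3)) × (5.0 - 0)/(3 - 0) × (5.0 - 6)/(3 - 6) = 0.740741
L_3(5.0) = (5.0 - (-3))/(6 - (-3)) × (5.0 - 0)/(6 - 0) × (5.0 - 3)/(6 - 3) = 0.493827

P(5.0) = (-10)×L_0(5.0) + (-10)×L_1(5.0) + 10×L_2(5.0) + 3×L_3(5.0)
P(5.0) = 11.234568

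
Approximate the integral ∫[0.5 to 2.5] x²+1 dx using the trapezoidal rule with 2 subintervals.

f(x) = x²+1
a = 0.5, b = 2.5, n = 2
h = (b - a)/n = 1.000000

Trapezoidal rule: (h/2)[f(x₀) + 2f(x₁) + 2f(x₂) + ... + f(xₙ)]

x_0 = 0.5000, f(x_0) = 1.250000, coefficient = 1
x_1 = 1.5000, f(x_1) = 3.250000, coefficient = 2
x_2 = 2.5000, f(x_2) = 7.250000, coefficient = 1

I ≈ (1.000000/2) × 15.000000 = 7.500000
Exact value: 7.166667
Error: 0.333333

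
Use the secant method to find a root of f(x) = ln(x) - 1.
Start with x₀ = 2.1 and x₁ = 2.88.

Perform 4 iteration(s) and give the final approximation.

f(x) = ln(x) - 1
x₀ = 2.1, x₁ = 2.88

Secant formula: x_{n+1} = x_n - f(x_n)(x_n - x_{n-1})/(f(x_n) - f(x_{n-1}))

Iteration 1:
  f(2.100000) = -0.258063
  f(2.880000) = 0.057790
  x_2 = 2.880000 - 0.057790×(2.880000 - 2.100000)/(0.057790 - (-0.258063))
       = 2.737287
Iteration 2:
  f(2.880000) = 0.057790
  f(2.737287) = 0.006967
  x_3 = 2.737287 - 0.006967×(2.737287 - 2.880000)/(0.006967 - 0.057790)
       = 2.717723
Iteration 3:
  f(2.737287) = 0.006967
  f(2.717723) = -0.000206
  x_4 = 2.717723 - (-0.000206)×(2.717723 - 2.737287)/(-0.000206 - 0.006967)
       = 2.718284
Iteration 4:
  f(2.717723) = -0.000206
  f(2.718284) = 0.000001
  x_5 = 2.718284 - 0.000001×(2.718284 - 2.717723)/(0.000001 - (-0.000206))
       = 2.718282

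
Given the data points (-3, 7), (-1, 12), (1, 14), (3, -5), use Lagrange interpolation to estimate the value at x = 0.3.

Lagrange interpolation formula:
P(x) = Σ yᵢ × Lᵢ(x)
where Lᵢ(x) = Π_{j≠i} (x - xⱼ)/(xᵢ - xⱼ)

L_0(0.3) = (0.3 - (-1))/(-3 - (-1)) × (0.3 - 1)/(-3 - 1) × (0.3 - 3)/(-3 - 3) = -0.051187
L_1(0.3) = (0.3 - (-3))/(-1 - (-3)) × (0.3 - 1)/(-1 - 1) × (0.3 - 3)/(-1 - 3) = 0.389812
L_2(0.3) = (0.3 - (-3))/(1 - (-3)) × (0.3 - (-1))/(1 - (-1)) × (0.3 - 3)/(1 - 3) = 0.723938
L_3(0.3) = (0.3 - (-3))/(3 - (-3)) × (0.3 - (-1))/(3 - (-1)) × (0.3 - 1)/(3 - 1) = -0.062562

P(0.3) = 7×L_0(0.3) + 12×L_1(0.3) + 14×L_2(0.3) + (-5)×L_3(0.3)
P(0.3) = 14.767375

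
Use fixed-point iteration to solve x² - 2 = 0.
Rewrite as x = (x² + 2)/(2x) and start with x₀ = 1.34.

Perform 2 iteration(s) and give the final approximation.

Equation: x² - 2 = 0
Fixed-point form: x = (x² + 2)/(2x)
x₀ = 1.34

x_1 = g(1.340000) = 1.416269
x_2 = g(1.416269) = 1.414215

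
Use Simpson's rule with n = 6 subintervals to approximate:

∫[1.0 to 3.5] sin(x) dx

f(x) = sin(x)
a = 1.0, b = 3.5, n = 6
h = (b - a)/n = 0.416667

Simpson's rule: (h/3)[f(x₀) + 4f(x₁) + 2f(x₂) + ... + f(xₙ)]

x_0 = 1.0000, f(x_0) = 0.841471, coefficient = 1
x_1 = 1.4167, f(x_1) = 0.988146, coefficient = 4
x_2 = 1.8333, f(x_2) = 0.965735, coefficient = 2
x_3 = 2.2500, f(x_3) = 0.778073, coefficient = 4
x_4 = 2.6667, f(x_4) = 0.457273, coefficient = 2
x_5 = 3.0833, f(x_5) = 0.058226, coefficient = 4
x_6 = 3.5000, f(x_6) = -0.350783, coefficient = 1

I ≈ (0.416667/3) × 10.634483 = 1.477011
Exact value: 1.476759
Error: 0.000252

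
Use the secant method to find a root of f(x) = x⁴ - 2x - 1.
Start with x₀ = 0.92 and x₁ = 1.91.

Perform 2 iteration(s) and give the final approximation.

f(x) = x⁴ - 2x - 1
x₀ = 0.92, x₁ = 1.91

Secant formula: x_{n+1} = x_n - f(x_n)(x_n - x_{n-1})/(f(x_n) - f(x_{n-1}))

Iteration 1:
  f(0.920000) = -2.123607
  f(1.910000) = 8.488634
  x_2 = 1.910000 - 8.488634×(1.910000 - 0.920000)/(8.488634 - (-2.123607))
       = 1.118108
Iteration 2:
  f(1.910000) = 8.488634
  f(1.118108) = -1.673302
  x_3 = 1.118108 - (-1.673302)×(1.118108 - 1.910000)/(-1.673302 - 8.488634)
       = 1.248504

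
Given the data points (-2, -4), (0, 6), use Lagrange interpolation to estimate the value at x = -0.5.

Lagrange interpolation formula:
P(x) = Σ yᵢ × Lᵢ(x)
where Lᵢ(x) = Π_{j≠i} (x - xⱼ)/(xᵢ - xⱼ)

L_0(-0.5) = (-0.5 - 0)/(-2 - 0) = 0.250000
L_1(-0.5) = (-0.5 - (-2))/(0 - (-2)) = 0.750000

P(-0.5) = (-4)×L_0(-0.5) + 6×L_1(-0.5)
P(-0.5) = 3.500000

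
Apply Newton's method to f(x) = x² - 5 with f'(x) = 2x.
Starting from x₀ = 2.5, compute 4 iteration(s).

f(x) = x² - 5
f'(x) = 2x
x₀ = 2.5

Newton-Raphson formula: x_{n+1} = x_n - f(x_n)/f'(x_n)

Iteration 1:
  f(2.500000) = 1.250000
  f'(2.500000) = 5.000000
  x_1 = 2.500000 - 1.250000/5.000000 = 2.250000
Iteration 2:
  f(2.250000) = 0.062500
  f'(2.250000) = 4.500000
  x_2 = 2.250000 - 0.062500/4.500000 = 2.236111
Iteration 3:
  f(2.236111) = 0.000193
  f'(2.236111) = 4.472222
  x_3 = 2.236111 - 0.000193/4.472222 = 2.236068
Iteration 4:
  f(2.236068) = 0.000000
  f'(2.236068) = 4.472136
  x_4 = 2.236068 - 0.000000/4.472136 = 2.236068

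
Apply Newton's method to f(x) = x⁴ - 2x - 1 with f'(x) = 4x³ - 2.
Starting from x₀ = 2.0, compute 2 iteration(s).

f(x) = x⁴ - 2x - 1
f'(x) = 4x³ - 2
x₀ = 2.0

Newton-Raphson formula: x_{n+1} = x_n - f(x_n)/f'(x_n)

Iteration 1:
  f(2.000000) = 11.000000
  f'(2.000000) = 30.000000
  x_1 = 2.000000 - 11.000000/30.000000 = 1.633333
Iteration 2:
  f(1.633333) = 2.850372
  f'(1.633333) = 15.429481
  x_2 = 1.633333 - 2.850372/15.429481 = 1.448598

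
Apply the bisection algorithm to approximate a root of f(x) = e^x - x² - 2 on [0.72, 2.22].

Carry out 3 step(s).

f(x) = e^x - x² - 2
Initial interval: [0.72, 2.22]

Iteration 1:
  c_1 = (0.720000 + 2.220000)/2 = 1.470000
  f(c_1) = f(1.470000) = 0.188335
  f(a) × f(c) < 0, new interval: [0.720000, 1.470000]
Iteration 2:
  c_2 = (0.720000 + 1.470000)/2 = 1.095000
  f(c_2) = f(1.095000) = -0.209842
  f(a) × f(c) ≥ 0, new interval: [1.095000, 1.470000]
Iteration 3:
  c_3 = (1.095000 + 1.470000)/2 = 1.282500
  f(c_3) = f(1.282500) = -0.039164
  f(a) × f(c) ≥ 0, new interval: [1.282500, 1.470000]

After 3 iteration(s), the approximation is c_3 = 1.282500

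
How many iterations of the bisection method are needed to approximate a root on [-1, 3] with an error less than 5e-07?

We need (b-a)/2^n ≤ 5e-07
(3 - (-1))/2^n ≤ 5e-07
4/2^n ≤ 5e-07
2^n ≥ 8000000
n ≥ log₂(8000000) = 22.93
n ≥ 23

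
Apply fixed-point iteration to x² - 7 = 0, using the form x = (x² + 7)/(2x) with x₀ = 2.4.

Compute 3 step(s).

Equation: x² - 7 = 0
Fixed-point form: x = (x² + 7)/(2x)
x₀ = 2.4

x_1 = g(2.400000) = 2.658333
x_2 = g(2.658333) = 2.645781
x_3 = g(2.645781) = 2.645751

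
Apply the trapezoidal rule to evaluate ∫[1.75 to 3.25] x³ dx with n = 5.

f(x) = x³
a = 1.75, b = 3.25, n = 5
h = (b - a)/n = 0.300000

Trapezoidal rule: (h/2)[f(x₀) + 2f(x₁) + 2f(x₂) + ... + f(xₙ)]

x_0 = 1.7500, f(x_0) = 5.359375, coefficient = 1
x_1 = 2.0500, f(x_1) = 8.615125, coefficient = 2
x_2 = 2.3500, f(x_2) = 12.977875, coefficient = 2
x_3 = 2.6500, f(x_3) = 18.609625, coefficient = 2
x_4 = 2.9500, f(x_4) = 25.672375, coefficient = 2
x_5 = 3.2500, f(x_5) = 34.328125, coefficient = 1

I ≈ (0.300000/2) × 171.437500 = 25.715625
Exact value: 25.546875
Error: 0.168750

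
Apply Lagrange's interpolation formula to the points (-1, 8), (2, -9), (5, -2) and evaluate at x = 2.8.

Lagrange interpolation formula:
P(x) = Σ yᵢ × Lᵢ(x)
where Lᵢ(x) = Π_{j≠i} (x - xⱼ)/(xᵢ - xⱼ)

L_0(2.8) = (2.8 - 2)/(-1 - 2) × (2.8 - 5)/(-1 - 5) = -0.097778
L_1(2.8) = (2.8 - (-1))/(2 - (-1)) × (2.8 - 5)/(2 - 5) = 0.928889
L_2(2.8) = (2.8 - (-1))/(5 - (-1)) × (2.8 - 2)/(5 - 2) = 0.168889

P(2.8) = 8×L_0(2.8) + (-9)×L_1(2.8) + (-2)×L_2(2.8)
P(2.8) = -9.480000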